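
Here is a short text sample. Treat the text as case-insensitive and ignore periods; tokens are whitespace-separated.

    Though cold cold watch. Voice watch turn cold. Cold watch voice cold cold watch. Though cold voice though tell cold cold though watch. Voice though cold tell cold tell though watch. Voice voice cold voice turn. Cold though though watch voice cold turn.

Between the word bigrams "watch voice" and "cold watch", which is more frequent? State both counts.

"watch voice": 5 occurrences
"cold watch": 3 occurrences

"watch voice" (5 vs 3)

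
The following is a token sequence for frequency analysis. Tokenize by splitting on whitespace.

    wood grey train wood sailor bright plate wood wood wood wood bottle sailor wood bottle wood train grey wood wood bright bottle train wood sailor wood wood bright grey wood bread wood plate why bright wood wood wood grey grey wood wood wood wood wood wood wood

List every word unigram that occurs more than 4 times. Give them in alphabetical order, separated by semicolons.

grey; wood

Unigram counts meeting the condition (more than 4 times):
  grey: 5
  wood: 25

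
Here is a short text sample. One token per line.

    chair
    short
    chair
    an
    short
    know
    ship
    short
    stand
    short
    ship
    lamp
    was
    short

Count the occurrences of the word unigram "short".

5

Scanning the 14 tokens for "short":
  position 2: short
  position 5: short
  position 8: short
  position 10: short
  position 14: short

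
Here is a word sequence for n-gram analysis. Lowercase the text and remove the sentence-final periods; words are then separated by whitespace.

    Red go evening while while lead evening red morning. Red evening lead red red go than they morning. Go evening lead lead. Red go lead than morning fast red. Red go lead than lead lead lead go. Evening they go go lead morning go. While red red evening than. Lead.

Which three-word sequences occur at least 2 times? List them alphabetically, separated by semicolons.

Trigram counts meeting the condition (at least 2 times):
  go lead than: 2
  red go lead: 2
  red red go: 2

go lead than; red go lead; red red go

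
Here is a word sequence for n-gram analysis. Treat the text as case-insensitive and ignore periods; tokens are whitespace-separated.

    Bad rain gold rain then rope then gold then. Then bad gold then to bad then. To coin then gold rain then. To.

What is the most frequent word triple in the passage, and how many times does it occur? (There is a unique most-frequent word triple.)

Trigram frequencies (highest first):
  gold rain then: 2
  bad rain gold: 1
  rain gold rain: 1
  rain then rope: 1
  then rope then: 1
  rope then gold: 1
  … (14 more, each ≤ 1)

"gold rain then", 2 times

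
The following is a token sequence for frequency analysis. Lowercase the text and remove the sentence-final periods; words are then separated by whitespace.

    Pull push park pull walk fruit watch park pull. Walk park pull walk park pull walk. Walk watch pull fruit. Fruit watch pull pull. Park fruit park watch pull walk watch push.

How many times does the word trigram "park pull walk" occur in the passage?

Scanning the 30 overlapping trigram windows for "park pull walk":
  position 3–5: park pull walk
  position 8–10: park pull walk
  position 11–13: park pull walk
  position 14–16: park pull walk

4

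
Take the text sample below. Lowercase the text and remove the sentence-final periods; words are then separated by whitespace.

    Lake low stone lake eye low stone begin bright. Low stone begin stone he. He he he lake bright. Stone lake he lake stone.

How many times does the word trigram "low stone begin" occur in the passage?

Scanning the 22 overlapping trigram windows for "low stone begin":
  position 6–8: low stone begin
  position 10–12: low stone begin

2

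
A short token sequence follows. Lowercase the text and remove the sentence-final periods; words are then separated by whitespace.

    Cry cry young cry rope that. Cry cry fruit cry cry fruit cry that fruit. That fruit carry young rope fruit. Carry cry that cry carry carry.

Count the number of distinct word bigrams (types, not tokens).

18

27 tokens → 26 bigram windows in total.
Repeated bigrams (each contributes count−1 duplicates):
  cry cry: 3
  cry fruit: 2
  cry that: 2
  fruit carry: 2
  fruit cry: 2
  that cry: 2
  that fruit: 2
8 duplicate windows → 26 − 8 = 18 distinct.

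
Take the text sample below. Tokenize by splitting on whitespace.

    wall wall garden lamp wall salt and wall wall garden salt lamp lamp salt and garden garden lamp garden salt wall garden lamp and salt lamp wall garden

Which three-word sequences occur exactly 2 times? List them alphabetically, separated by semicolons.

wall garden lamp; wall wall garden

Trigram counts meeting the condition (exactly 2 times):
  wall garden lamp: 2
  wall wall garden: 2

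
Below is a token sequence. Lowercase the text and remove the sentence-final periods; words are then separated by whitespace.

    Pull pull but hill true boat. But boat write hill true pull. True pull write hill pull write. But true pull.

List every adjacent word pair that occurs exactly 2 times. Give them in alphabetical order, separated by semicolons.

Bigram counts meeting the condition (exactly 2 times):
  hill true: 2
  pull write: 2
  write hill: 2

hill true; pull write; write hill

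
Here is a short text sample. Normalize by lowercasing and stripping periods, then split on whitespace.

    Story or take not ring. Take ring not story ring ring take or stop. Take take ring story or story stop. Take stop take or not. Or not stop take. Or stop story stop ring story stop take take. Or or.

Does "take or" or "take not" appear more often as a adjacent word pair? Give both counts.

"take or" (4 vs 1)

"take or": 4 occurrences
"take not": 1 occurrence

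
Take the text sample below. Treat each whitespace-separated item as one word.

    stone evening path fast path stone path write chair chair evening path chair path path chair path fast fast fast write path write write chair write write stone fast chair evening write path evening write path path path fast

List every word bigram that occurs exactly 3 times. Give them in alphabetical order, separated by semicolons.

path fast; path path; write path

Bigram counts meeting the condition (exactly 3 times):
  path fast: 3
  path path: 3
  write path: 3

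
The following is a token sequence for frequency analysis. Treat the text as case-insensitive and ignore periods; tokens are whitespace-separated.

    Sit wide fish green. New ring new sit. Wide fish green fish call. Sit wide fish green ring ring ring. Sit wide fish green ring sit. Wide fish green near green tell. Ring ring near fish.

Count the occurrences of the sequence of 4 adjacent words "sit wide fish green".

Scanning the 33 overlapping 4-gram windows for "sit wide fish green":
  position 1–4: sit wide fish green
  position 8–11: sit wide fish green
  position 14–17: sit wide fish green
  position 21–24: sit wide fish green
  position 26–29: sit wide fish green

5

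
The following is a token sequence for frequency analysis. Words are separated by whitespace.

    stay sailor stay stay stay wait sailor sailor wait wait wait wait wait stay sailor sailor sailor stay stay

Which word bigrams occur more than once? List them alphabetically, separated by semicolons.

sailor sailor; sailor stay; stay sailor; stay stay; wait wait

Bigram counts meeting the condition (more than once):
  sailor sailor: 3
  sailor stay: 2
  stay sailor: 2
  stay stay: 3
  wait wait: 4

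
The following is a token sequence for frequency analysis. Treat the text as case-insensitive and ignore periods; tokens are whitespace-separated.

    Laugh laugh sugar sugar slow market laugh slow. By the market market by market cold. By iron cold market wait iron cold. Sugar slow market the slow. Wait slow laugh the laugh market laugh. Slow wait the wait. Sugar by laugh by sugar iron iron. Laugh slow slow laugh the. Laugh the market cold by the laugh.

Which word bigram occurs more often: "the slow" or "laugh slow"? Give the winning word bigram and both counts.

"laugh slow" (3 vs 1)

"the slow": 1 occurrence
"laugh slow": 3 occurrences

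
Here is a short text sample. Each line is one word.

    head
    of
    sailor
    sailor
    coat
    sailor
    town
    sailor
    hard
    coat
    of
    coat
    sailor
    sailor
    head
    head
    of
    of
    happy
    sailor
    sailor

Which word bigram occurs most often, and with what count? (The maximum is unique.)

Bigram frequencies (highest first):
  sailor sailor: 3
  head of: 2
  coat sailor: 2
  of sailor: 1
  sailor coat: 1
  sailor town: 1
  … (10 more, each ≤ 1)

"sailor sailor", 3 times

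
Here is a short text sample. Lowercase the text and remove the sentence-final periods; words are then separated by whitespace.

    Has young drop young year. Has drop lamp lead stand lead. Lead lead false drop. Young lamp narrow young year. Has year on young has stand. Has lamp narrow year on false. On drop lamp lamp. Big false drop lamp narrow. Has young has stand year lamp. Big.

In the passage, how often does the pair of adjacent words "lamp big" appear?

Scanning the 47 overlapping bigram windows for "lamp big":
  position 36–37: lamp big
  position 47–48: lamp big

2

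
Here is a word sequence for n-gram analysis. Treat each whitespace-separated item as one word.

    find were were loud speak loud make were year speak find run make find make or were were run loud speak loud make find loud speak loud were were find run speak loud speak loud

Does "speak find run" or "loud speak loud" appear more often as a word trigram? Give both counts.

"loud speak loud" (4 vs 1)

"speak find run": 1 occurrence
"loud speak loud": 4 occurrences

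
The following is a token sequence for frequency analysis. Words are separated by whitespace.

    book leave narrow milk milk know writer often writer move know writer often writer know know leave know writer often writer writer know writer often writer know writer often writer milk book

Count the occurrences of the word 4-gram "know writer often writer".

5

Scanning the 29 overlapping 4-gram windows for "know writer often writer":
  position 6–9: know writer often writer
  position 11–14: know writer often writer
  position 18–21: know writer often writer
  position 23–26: know writer often writer
  position 27–30: know writer often writer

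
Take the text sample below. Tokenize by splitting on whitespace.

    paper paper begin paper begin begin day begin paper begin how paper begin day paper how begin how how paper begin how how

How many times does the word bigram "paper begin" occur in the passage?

Scanning the 22 overlapping bigram windows for "paper begin":
  position 2–3: paper begin
  position 4–5: paper begin
  position 9–10: paper begin
  position 12–13: paper begin
  position 20–21: paper begin

5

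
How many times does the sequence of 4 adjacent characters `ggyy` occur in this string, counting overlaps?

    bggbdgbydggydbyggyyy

Sliding a length-4 window over the 20 characters (17 positions):
  position 16–19: ggyy

1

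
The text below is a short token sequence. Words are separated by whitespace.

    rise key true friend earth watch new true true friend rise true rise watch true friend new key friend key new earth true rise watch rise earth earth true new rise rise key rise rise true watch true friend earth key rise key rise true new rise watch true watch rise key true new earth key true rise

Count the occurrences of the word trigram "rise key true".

2

Scanning the 56 overlapping trigram windows for "rise key true":
  position 1–3: rise key true
  position 51–53: rise key true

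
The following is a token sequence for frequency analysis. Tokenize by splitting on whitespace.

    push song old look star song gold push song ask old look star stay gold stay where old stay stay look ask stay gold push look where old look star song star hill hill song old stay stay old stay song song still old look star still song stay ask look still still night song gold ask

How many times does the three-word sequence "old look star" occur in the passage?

Scanning the 55 overlapping trigram windows for "old look star":
  position 3–5: old look star
  position 11–13: old look star
  position 28–30: old look star
  position 44–46: old look star

4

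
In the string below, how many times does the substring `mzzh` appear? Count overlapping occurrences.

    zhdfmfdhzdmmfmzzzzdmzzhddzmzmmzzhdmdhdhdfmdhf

2

Sliding a length-4 window over the 45 characters (42 positions):
  position 20–23: mzzh
  position 30–33: mzzh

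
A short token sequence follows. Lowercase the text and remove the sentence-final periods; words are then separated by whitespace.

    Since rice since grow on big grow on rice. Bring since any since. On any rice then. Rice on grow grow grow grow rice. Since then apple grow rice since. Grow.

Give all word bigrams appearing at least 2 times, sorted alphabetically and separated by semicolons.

grow grow; grow on; grow rice; rice since; since grow

Bigram counts meeting the condition (at least 2 times):
  grow grow: 3
  grow on: 2
  grow rice: 2
  rice since: 3
  since grow: 2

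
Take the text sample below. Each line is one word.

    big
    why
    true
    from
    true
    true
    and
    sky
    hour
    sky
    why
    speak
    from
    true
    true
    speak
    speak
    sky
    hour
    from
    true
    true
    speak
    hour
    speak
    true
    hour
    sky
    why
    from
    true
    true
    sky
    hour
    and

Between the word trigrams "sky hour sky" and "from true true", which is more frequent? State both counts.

"sky hour sky": 1 occurrence
"from true true": 4 occurrences

"from true true" (4 vs 1)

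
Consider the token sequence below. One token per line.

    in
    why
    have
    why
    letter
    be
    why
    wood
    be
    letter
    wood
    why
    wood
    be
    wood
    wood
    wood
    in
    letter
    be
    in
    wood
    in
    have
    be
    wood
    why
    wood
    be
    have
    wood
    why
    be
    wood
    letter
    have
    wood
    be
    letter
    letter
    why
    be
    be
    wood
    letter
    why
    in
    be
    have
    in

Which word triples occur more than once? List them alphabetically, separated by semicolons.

Trigram counts meeting the condition (more than once):
  be wood letter: 2
  why wood be: 3
  wood be letter: 2
  wood why wood: 2

be wood letter; why wood be; wood be letter; wood why wood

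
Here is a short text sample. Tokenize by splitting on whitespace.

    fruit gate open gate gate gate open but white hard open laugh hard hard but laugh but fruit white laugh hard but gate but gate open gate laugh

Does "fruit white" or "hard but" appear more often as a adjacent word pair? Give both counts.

"hard but" (2 vs 1)

"fruit white": 1 occurrence
"hard but": 2 occurrences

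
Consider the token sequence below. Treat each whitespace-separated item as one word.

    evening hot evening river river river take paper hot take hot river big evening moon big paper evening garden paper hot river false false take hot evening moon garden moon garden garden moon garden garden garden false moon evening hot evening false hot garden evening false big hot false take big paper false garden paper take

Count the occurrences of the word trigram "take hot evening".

1

Scanning the 54 overlapping trigram windows for "take hot evening":
  position 25–27: take hot evening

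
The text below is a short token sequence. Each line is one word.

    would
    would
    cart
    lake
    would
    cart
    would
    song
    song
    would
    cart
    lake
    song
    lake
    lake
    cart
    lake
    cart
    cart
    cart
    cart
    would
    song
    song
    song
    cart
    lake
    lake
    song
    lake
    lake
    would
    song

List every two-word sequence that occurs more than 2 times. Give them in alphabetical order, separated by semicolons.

Bigram counts meeting the condition (more than 2 times):
  cart cart: 3
  cart lake: 4
  lake lake: 3
  song song: 3
  would cart: 3
  would song: 3

cart cart; cart lake; lake lake; song song; would cart; would song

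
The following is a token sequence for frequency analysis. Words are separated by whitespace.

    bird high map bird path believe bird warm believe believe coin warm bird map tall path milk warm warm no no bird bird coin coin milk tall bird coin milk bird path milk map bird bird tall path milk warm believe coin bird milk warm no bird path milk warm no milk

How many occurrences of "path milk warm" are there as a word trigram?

Scanning the 50 overlapping trigram windows for "path milk warm":
  position 16–18: path milk warm
  position 38–40: path milk warm
  position 48–50: path milk warm

3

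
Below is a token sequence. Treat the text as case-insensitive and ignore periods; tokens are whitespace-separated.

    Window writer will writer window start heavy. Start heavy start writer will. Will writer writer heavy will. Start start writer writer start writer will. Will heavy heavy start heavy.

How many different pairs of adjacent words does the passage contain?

29 tokens → 28 bigram windows in total.
Repeated bigrams (each contributes count−1 duplicates):
  heavy start: 3
  start heavy: 3
  start writer: 3
  writer will: 3
  will will: 2
  will writer: 2
  writer writer: 2
11 duplicate windows → 28 − 11 = 17 distinct.

17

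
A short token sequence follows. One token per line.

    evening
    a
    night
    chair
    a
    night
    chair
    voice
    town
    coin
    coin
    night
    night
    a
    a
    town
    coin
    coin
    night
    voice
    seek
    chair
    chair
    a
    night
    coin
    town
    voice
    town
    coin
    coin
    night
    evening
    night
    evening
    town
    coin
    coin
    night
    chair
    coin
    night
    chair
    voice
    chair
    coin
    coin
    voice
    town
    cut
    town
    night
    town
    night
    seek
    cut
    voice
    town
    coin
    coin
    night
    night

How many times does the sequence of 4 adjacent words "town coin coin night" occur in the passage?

5

Scanning the 59 overlapping 4-gram windows for "town coin coin night":
  position 9–12: town coin coin night
  position 16–19: town coin coin night
  position 29–32: town coin coin night
  position 36–39: town coin coin night
  position 58–61: town coin coin night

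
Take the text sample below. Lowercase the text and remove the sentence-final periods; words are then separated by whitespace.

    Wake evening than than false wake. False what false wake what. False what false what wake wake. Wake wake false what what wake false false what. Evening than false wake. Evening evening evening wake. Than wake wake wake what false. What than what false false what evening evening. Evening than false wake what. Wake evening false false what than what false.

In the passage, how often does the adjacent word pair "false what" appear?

8

Scanning the 60 overlapping bigram windows for "false what":
  position 7–8: false what
  position 12–13: false what
  position 14–15: false what
  position 20–21: false what
  position 25–26: false what
  position 40–41: false what
  position 45–46: false what
  position 57–58: false what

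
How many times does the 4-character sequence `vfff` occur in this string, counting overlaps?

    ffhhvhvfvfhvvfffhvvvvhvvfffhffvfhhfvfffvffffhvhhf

4

Sliding a length-4 window over the 49 characters (46 positions):
  position 13–16: vfff
  position 24–27: vfff
  position 36–39: vfff
  position 40–43: vfff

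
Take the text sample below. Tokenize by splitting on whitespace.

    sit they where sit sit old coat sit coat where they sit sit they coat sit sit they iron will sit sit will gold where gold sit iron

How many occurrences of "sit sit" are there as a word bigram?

Scanning the 27 overlapping bigram windows for "sit sit":
  position 4–5: sit sit
  position 12–13: sit sit
  position 16–17: sit sit
  position 21–22: sit sit

4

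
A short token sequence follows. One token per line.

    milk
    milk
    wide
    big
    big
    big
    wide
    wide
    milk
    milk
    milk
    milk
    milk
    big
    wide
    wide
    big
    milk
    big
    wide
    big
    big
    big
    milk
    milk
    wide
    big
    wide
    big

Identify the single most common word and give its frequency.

"big", 11 times

Unigram frequencies (highest first):
  big: 11
  milk: 10
  wide: 8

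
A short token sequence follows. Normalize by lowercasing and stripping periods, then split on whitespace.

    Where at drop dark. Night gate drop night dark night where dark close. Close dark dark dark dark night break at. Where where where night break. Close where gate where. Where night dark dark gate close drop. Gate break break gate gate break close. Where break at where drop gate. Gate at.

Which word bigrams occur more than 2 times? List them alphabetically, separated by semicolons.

Bigram counts meeting the condition (more than 2 times):
  dark dark: 4
  dark night: 3
  where where: 3

dark dark; dark night; where where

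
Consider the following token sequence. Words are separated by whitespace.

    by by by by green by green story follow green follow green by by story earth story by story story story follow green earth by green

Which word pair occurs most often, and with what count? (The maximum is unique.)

"by by", 4 times

Bigram frequencies (highest first):
  by by: 4
  by green: 3
  follow green: 3
  green by: 2
  story follow: 2
  by story: 2
  … (8 more, each ≤ 2)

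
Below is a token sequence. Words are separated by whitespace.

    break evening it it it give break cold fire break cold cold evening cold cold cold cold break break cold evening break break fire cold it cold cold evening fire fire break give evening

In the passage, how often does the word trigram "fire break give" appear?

Scanning the 32 overlapping trigram windows for "fire break give":
  position 31–33: fire break give

1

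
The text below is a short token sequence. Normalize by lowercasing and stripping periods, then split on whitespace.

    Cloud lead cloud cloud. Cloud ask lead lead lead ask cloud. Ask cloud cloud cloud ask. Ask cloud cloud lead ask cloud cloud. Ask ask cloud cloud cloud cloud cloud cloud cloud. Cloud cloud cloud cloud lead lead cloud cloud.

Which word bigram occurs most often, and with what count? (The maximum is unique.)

Bigram frequencies (highest first):
  cloud cloud: 17
  ask cloud: 5
  cloud ask: 4
  cloud lead: 3
  lead lead: 3
  lead cloud: 2
  … (3 more, each ≤ 2)

"cloud cloud", 17 times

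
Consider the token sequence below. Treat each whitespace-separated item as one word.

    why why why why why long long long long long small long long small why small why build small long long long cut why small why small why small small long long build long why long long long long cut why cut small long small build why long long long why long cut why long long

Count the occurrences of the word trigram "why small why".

3

Scanning the 54 overlapping trigram windows for "why small why":
  position 15–17: why small why
  position 24–26: why small why
  position 26–28: why small why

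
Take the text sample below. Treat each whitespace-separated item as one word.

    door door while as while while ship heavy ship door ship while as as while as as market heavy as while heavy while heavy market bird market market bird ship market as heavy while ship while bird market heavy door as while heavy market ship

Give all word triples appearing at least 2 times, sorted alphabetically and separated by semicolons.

Trigram counts meeting the condition (at least 2 times):
  as while heavy: 2
  while as as: 2
  while heavy market: 2

as while heavy; while as as; while heavy market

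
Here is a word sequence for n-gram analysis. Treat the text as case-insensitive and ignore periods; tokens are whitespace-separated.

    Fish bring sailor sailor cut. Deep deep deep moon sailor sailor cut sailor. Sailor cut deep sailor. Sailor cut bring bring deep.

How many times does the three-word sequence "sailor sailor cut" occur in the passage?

Scanning the 20 overlapping trigram windows for "sailor sailor cut":
  position 3–5: sailor sailor cut
  position 10–12: sailor sailor cut
  position 13–15: sailor sailor cut
  position 17–19: sailor sailor cut

4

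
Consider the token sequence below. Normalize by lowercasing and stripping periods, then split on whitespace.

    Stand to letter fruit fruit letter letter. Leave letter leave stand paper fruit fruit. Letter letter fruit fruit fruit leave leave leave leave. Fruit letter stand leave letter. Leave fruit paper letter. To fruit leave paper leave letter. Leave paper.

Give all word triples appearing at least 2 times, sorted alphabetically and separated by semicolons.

fruit fruit letter; fruit letter letter; leave leave leave; leave letter leave; letter fruit fruit

Trigram counts meeting the condition (at least 2 times):
  fruit fruit letter: 2
  fruit letter letter: 2
  leave leave leave: 2
  leave letter leave: 3
  letter fruit fruit: 2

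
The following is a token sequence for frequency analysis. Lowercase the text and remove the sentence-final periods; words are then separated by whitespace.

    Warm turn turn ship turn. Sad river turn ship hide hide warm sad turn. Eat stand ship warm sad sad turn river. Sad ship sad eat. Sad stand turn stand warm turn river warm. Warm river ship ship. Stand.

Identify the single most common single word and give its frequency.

Unigram frequencies (highest first):
  turn: 8
  sad: 7
  warm: 6
  ship: 6
  river: 4
  stand: 4
  … (2 more, each ≤ 2)

"turn", 8 times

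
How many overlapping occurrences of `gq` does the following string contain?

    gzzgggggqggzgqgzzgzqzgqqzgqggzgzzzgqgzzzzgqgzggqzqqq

Sliding a length-2 window over the 52 characters (51 positions):
  position 8–9: gq
  position 13–14: gq
  position 22–23: gq
  position 26–27: gq
  position 35–36: gq
  position 42–43: gq
  position 47–48: gq

7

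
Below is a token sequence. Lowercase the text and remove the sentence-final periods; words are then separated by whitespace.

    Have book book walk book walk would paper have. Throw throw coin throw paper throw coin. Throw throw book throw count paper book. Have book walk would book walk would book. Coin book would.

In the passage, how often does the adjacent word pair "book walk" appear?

Scanning the 33 overlapping bigram windows for "book walk":
  position 3–4: book walk
  position 5–6: book walk
  position 25–26: book walk
  position 28–29: book walk

4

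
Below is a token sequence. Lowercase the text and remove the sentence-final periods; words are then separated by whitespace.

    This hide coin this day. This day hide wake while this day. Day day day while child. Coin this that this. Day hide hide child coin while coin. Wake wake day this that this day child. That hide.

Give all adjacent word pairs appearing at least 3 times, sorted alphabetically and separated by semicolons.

day day; this day

Bigram counts meeting the condition (at least 3 times):
  day day: 3
  this day: 5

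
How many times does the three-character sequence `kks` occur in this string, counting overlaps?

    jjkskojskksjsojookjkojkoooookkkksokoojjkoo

2

Sliding a length-3 window over the 42 characters (40 positions):
  position 9–11: kks
  position 31–33: kks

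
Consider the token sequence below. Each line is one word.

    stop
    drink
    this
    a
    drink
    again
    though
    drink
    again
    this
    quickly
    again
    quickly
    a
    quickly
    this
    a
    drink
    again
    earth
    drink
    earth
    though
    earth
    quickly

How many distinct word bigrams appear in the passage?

25 tokens → 24 bigram windows in total.
Repeated bigrams (each contributes count−1 duplicates):
  drink again: 3
  a drink: 2
  this a: 2
4 duplicate windows → 24 − 4 = 20 distinct.

20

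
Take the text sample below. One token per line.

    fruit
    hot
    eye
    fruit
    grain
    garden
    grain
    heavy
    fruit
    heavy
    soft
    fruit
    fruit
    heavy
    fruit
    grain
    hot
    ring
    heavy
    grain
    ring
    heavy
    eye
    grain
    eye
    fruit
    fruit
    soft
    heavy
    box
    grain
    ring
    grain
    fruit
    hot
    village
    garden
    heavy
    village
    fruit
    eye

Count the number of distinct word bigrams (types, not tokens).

32

41 tokens → 40 bigram windows in total.
Repeated bigrams (each contributes count−1 duplicates):
  eye fruit: 2
  fruit fruit: 2
  fruit grain: 2
  fruit heavy: 2
  fruit hot: 2
  grain ring: 2
  heavy fruit: 2
  ring heavy: 2
8 duplicate windows → 40 − 8 = 32 distinct.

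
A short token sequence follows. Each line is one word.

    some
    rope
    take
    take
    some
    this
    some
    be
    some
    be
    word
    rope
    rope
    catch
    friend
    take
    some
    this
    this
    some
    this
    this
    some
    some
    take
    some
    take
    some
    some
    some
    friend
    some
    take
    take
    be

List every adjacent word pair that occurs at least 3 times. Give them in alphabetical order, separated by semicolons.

some some; some take; some this; take some; this some

Bigram counts meeting the condition (at least 3 times):
  some some: 3
  some take: 3
  some this: 3
  take some: 4
  this some: 3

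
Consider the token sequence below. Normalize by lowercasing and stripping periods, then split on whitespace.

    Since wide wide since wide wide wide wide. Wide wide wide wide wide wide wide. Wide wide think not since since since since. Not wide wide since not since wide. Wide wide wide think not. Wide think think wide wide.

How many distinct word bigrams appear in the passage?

11

40 tokens → 39 bigram windows in total.
Repeated bigrams (each contributes count−1 duplicates):
  wide wide: 18
  since since: 3
  since wide: 3
  wide think: 3
  not since: 2
  not wide: 2
  since not: 2
  think not: 2
  … (1 more repeated)
28 duplicate windows → 39 − 28 = 11 distinct.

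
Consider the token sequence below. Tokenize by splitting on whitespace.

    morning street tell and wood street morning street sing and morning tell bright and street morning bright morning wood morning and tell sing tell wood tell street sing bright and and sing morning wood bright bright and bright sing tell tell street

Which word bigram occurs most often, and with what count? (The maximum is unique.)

"bright and", 3 times

Bigram frequencies (highest first):
  bright and: 3
  morning street: 2
  street morning: 2
  street sing: 2
  morning wood: 2
  sing tell: 2
  … (27 more, each ≤ 2)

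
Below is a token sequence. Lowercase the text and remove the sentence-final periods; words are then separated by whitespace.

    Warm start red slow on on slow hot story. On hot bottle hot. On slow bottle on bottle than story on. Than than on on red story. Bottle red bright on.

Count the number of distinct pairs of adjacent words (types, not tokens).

31 tokens → 30 bigram windows in total.
Repeated bigrams (each contributes count−1 duplicates):
  on on: 2
  on slow: 2
  story on: 2
3 duplicate windows → 30 − 3 = 27 distinct.

27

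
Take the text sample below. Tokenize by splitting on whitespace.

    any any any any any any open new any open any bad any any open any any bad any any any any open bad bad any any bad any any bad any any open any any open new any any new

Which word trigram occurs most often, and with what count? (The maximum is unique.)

"any any any", 6 times

Trigram frequencies (highest first):
  any any any: 6
  any any open: 5
  bad any any: 5
  any bad any: 4
  any open any: 3
  any any bad: 3
  … (10 more, each ≤ 2)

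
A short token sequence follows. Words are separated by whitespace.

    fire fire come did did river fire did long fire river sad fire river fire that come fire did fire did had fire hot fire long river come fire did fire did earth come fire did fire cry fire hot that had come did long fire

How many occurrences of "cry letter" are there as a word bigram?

0

Scanning the 45 overlapping bigram windows for "cry letter":
  (none found)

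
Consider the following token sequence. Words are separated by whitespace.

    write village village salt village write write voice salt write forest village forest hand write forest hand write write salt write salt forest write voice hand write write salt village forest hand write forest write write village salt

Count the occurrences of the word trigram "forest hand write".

3

Scanning the 36 overlapping trigram windows for "forest hand write":
  position 13–15: forest hand write
  position 16–18: forest hand write
  position 31–33: forest hand write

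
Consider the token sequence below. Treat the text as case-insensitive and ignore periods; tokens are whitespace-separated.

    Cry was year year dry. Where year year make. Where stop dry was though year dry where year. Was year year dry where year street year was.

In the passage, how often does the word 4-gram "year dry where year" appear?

Scanning the 24 overlapping 4-gram windows for "year dry where year":
  position 4–7: year dry where year
  position 15–18: year dry where year
  position 21–24: year dry where year

3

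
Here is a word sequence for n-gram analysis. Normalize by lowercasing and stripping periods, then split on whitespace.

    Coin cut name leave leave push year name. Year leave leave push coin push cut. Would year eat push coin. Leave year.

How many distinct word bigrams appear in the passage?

22 tokens → 21 bigram windows in total.
Repeated bigrams (each contributes count−1 duplicates):
  leave leave: 2
  leave push: 2
  push coin: 2
3 duplicate windows → 21 − 3 = 18 distinct.

18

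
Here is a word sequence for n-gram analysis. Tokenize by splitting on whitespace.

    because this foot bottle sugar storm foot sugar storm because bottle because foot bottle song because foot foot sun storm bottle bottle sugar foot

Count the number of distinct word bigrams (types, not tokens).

24 tokens → 23 bigram windows in total.
Repeated bigrams (each contributes count−1 duplicates):
  because foot: 2
  bottle sugar: 2
  foot bottle: 2
  sugar storm: 2
4 duplicate windows → 23 − 4 = 19 distinct.

19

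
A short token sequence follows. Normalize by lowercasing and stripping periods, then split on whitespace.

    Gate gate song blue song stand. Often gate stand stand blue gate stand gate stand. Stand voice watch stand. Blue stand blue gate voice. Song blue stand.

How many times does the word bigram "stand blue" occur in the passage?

3

Scanning the 26 overlapping bigram windows for "stand blue":
  position 10–11: stand blue
  position 19–20: stand blue
  position 21–22: stand blue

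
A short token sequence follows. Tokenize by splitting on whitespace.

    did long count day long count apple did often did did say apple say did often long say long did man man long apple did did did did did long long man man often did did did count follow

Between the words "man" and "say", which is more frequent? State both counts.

"man" (4 vs 3)

"man": 4 occurrences
"say": 3 occurrences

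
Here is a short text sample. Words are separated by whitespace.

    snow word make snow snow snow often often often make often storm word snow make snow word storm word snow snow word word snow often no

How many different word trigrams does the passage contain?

23

26 tokens → 24 trigram windows in total.
Repeated trigrams (each contributes count−1 duplicates):
  storm word snow: 2
1 duplicate windows → 24 − 1 = 23 distinct.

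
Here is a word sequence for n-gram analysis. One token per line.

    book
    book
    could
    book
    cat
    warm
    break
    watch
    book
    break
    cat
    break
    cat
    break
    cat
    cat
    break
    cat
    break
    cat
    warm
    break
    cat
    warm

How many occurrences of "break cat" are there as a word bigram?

Scanning the 23 overlapping bigram windows for "break cat":
  position 10–11: break cat
  position 12–13: break cat
  position 14–15: break cat
  position 17–18: break cat
  position 19–20: break cat
  position 22–23: break cat

6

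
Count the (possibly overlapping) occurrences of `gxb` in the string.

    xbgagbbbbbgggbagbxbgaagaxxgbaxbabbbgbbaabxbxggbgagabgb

Sliding a length-3 window over the 54 characters (52 positions):
  (no match at any position)

0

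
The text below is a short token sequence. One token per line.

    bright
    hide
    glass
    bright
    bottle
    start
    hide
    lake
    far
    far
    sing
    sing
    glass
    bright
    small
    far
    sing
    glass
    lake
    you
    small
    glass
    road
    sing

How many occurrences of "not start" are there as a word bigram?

Scanning the 23 overlapping bigram windows for "not start":
  (none found)

0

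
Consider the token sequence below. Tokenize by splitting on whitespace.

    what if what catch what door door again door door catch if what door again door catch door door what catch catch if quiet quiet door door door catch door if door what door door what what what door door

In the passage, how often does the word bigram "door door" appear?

7

Scanning the 39 overlapping bigram windows for "door door":
  position 6–7: door door
  position 9–10: door door
  position 18–19: door door
  position 26–27: door door
  position 27–28: door door
  position 34–35: door door
  position 39–40: door door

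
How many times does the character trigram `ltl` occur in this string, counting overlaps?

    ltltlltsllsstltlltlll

Sliding a length-3 window over the 21 characters (19 positions):
  position 1–3: ltl
  position 3–5: ltl
  position 14–16: ltl
  position 17–19: ltl

4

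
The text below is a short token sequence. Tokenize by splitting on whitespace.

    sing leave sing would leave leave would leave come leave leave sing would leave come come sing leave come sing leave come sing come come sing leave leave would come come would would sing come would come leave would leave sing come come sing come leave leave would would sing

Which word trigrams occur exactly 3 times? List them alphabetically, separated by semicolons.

Trigram counts meeting the condition (exactly 3 times):
  come come sing: 3
  come sing leave: 3
  leave leave would: 3

come come sing; come sing leave; leave leave would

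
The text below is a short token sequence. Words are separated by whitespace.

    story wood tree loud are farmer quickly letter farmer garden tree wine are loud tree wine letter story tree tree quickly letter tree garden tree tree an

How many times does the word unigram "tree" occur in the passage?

Scanning the 27 tokens for "tree":
  position 3: tree
  position 11: tree
  position 15: tree
  position 19: tree
  position 20: tree
  position 23: tree
  position 25: tree
  position 26: tree

8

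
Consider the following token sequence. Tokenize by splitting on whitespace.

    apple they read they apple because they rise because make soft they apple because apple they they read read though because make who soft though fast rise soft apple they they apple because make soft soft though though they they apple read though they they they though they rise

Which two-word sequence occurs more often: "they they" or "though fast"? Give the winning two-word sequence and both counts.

"they they" (5 vs 1)

"they they": 5 occurrences
"though fast": 1 occurrence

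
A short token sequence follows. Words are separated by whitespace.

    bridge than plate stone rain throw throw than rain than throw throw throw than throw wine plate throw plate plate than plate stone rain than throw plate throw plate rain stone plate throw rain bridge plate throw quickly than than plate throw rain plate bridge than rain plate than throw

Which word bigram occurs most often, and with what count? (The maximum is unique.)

Bigram frequencies (highest first):
  plate throw: 5
  than throw: 4
  than plate: 3
  throw throw: 3
  throw plate: 3
  bridge than: 2
  … (21 more, each ≤ 2)

"plate throw", 5 times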